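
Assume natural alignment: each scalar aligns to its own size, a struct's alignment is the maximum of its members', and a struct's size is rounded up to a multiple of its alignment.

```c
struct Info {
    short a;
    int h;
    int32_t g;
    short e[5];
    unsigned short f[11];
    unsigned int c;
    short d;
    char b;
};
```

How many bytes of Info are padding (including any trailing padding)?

a at 0 (size 2, align 2) → ends 2
pad 2 to align 4 for h
h at 4 (size 4, align 4) → ends 8
g at 8 (size 4, align 4) → ends 12
e at 12 (size 10, align 2) → ends 22
f at 22 (size 22, align 2) → ends 44
c at 44 (size 4, align 4) → ends 48
d at 48 (size 2, align 2) → ends 50
b at 50 (size 1, align 1) → ends 51
tail pad 1 to reach multiple of 4
total 52 bytes, alignment 4
data bytes 49, size 52 → padding 3

3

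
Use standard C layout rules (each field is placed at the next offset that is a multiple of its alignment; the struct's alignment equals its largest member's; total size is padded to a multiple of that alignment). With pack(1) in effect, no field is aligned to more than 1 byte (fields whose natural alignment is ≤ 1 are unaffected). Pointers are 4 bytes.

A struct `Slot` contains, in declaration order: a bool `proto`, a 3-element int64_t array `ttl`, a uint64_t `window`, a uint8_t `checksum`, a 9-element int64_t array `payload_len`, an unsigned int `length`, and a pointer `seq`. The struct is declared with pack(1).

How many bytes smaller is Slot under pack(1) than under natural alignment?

14

natural layout:
  @0: proto [1B, align 1] → 1
  +7 pad (align 8)
  @8: ttl [24B, align 8] → 32
  @32: window [8B, align 8] → 40
  @40: checksum [1B, align 1] → 41
  +7 pad (align 8)
  @48: payload_len [72B, align 8] → 120
  @120: length [4B, align 4] → 124
  @124: seq [4B, align 4] → 128
  size 128, align 8
packed(1) layout:
  @0: proto [1B, align 1] → 1
  @1: ttl [24B, align 1] → 25
  @25: window [8B, align 1] → 33
  @33: checksum [1B, align 1] → 34
  @34: payload_len [72B, align 1] → 106
  @106: length [4B, align 1] → 110
  @110: seq [4B, align 1] → 114
  size 114, align 1
128 − 114 = 14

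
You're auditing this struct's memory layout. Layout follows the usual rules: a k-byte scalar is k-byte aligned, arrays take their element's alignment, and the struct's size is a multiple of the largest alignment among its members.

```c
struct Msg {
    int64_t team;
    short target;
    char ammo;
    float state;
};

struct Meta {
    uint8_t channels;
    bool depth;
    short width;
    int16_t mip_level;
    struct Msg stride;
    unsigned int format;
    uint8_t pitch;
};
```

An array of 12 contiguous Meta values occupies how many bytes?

384

Msg: @0: team [8B, align 8] → 8; @8: target [2B, align 2] → 10; @10: ammo [1B, align 1] → 11; +1 pad (align 4); @12: state [4B, align 4] → 16; size 16, align 8
@0: channels [1B, align 1] → 1
@1: depth [1B, align 1] → 2
@2: width [2B, align 2] → 4
@4: mip_level [2B, align 2] → 6
+2 pad (align 8)
@8: stride [16B, align 8] → 24
@24: format [4B, align 4] → 28
@28: pitch [1B, align 1] → 29
+3 tail pad (align 8)
size 32, align 8
array of 12: 12 × 32 = 384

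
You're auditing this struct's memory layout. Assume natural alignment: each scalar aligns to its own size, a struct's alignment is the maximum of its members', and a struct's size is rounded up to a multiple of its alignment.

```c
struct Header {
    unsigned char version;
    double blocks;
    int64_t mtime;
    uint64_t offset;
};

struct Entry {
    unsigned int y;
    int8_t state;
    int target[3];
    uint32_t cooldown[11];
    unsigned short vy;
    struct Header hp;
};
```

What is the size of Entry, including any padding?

Header: @0: version [1B, align 1] → 1; +7 pad (align 8); @8: blocks [8B, align 8] → 16; @16: mtime [8B, align 8] → 24; @24: offset [8B, align 8] → 32; size 32, align 8
@0: y [4B, align 4] → 4
@4: state [1B, align 1] → 5
+3 pad (align 4)
@8: target [12B, align 4] → 20
@20: cooldown [44B, align 4] → 64
@64: vy [2B, align 2] → 66
+6 pad (align 8)
@72: hp [32B, align 8] → 104
size 104, align 8

104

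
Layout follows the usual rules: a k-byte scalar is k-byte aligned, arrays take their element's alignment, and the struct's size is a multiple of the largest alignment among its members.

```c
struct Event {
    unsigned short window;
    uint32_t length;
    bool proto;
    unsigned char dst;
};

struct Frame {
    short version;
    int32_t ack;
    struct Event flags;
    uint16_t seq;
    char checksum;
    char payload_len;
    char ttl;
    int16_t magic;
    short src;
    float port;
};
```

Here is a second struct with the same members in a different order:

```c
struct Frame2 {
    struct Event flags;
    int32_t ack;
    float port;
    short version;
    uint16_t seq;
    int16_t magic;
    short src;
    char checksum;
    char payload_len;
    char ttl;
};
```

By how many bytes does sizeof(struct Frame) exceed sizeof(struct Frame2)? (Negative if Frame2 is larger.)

Event: window at 0 (size 2, align 2) → ends 2; pad 2 to align 4 for length; length at 4 (size 4, align 4) → ends 8; proto at 8 (size 1, align 1) → ends 9; dst at 9 (size 1, align 1) → ends 10; tail pad 2 to reach multiple of 4; total 12 bytes, alignment 4
version at 0 (size 2, align 2) → ends 2
pad 2 to align 4 for ack
ack at 4 (size 4, align 4) → ends 8
flags at 8 (size 12, align 4) → ends 20
seq at 20 (size 2, align 2) → ends 22
checksum at 22 (size 1, align 1) → ends 23
payload_len at 23 (size 1, align 1) → ends 24
ttl at 24 (size 1, align 1) → ends 25
pad 1 to align 2 for magic
magic at 26 (size 2, align 2) → ends 28
src at 28 (size 2, align 2) → ends 30
pad 2 to align 4 for port
port at 32 (size 4, align 4) → ends 36
total 36 bytes, alignment 4
— Frame2 —
flags at 0 (size 12, align 4) → ends 12
ack at 12 (size 4, align 4) → ends 16
port at 16 (size 4, align 4) → ends 20
version at 20 (size 2, align 2) → ends 22
seq at 22 (size 2, align 2) → ends 24
magic at 24 (size 2, align 2) → ends 26
src at 26 (size 2, align 2) → ends 28
checksum at 28 (size 1, align 1) → ends 29
payload_len at 29 (size 1, align 1) → ends 30
ttl at 30 (size 1, align 1) → ends 31
tail pad 1 to reach multiple of 4
total 32 bytes, alignment 4
36 − 32 = 4

4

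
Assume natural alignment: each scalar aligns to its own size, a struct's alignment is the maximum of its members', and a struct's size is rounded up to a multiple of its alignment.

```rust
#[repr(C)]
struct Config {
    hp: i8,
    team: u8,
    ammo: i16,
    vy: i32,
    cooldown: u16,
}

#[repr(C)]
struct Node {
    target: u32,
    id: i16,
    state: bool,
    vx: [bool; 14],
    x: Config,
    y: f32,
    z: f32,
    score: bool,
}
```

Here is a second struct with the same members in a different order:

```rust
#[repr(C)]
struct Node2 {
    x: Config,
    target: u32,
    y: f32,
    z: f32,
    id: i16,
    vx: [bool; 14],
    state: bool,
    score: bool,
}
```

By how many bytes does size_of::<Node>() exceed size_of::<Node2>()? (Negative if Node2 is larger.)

4

Config: hp at 0 (size 1, align 1) → ends 1; team at 1 (size 1, align 1) → ends 2; ammo at 2 (size 2, align 2) → ends 4; vy at 4 (size 4, align 4) → ends 8; cooldown at 8 (size 2, align 2) → ends 10; tail pad 2 to reach multiple of 4; total 12 bytes, alignment 4
target at 0 (size 4, align 4) → ends 4
id at 4 (size 2, align 2) → ends 6
state at 6 (size 1, align 1) → ends 7
vx at 7 (size 14, align 1) → ends 21
pad 3 to align 4 for x
x at 24 (size 12, align 4) → ends 36
y at 36 (size 4, align 4) → ends 40
z at 40 (size 4, align 4) → ends 44
score at 44 (size 1, align 1) → ends 45
tail pad 3 to reach multiple of 4
total 48 bytes, alignment 4
— Node2 —
x at 0 (size 12, align 4) → ends 12
target at 12 (size 4, align 4) → ends 16
y at 16 (size 4, align 4) → ends 20
z at 20 (size 4, align 4) → ends 24
id at 24 (size 2, align 2) → ends 26
vx at 26 (size 14, align 1) → ends 40
state at 40 (size 1, align 1) → ends 41
score at 41 (size 1, align 1) → ends 42
tail pad 2 to reach multiple of 4
total 44 bytes, alignment 4
48 − 44 = 4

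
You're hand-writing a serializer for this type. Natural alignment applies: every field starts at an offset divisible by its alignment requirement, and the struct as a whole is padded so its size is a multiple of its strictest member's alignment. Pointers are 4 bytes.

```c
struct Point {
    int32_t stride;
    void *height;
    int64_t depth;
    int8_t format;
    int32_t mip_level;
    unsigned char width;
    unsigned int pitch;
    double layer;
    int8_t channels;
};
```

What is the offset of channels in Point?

40

@0: stride [4B, align 4] → 4
@4: height [4B, align 4] → 8
@8: depth [8B, align 8] → 16
@16: format [1B, align 1] → 17
+3 pad (align 4)
@20: mip_level [4B, align 4] → 24
@24: width [1B, align 1] → 25
+3 pad (align 4)
@28: pitch [4B, align 4] → 32
@32: layer [8B, align 8] → 40
@40: channels [1B, align 1] → 41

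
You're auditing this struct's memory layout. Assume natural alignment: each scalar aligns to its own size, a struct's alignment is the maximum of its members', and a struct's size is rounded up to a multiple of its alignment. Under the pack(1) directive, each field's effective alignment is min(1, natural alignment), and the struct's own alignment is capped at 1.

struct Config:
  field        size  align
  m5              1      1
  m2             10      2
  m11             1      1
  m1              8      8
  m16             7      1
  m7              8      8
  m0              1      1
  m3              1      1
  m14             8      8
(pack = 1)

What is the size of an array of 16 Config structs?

0..1  m5  (1B, 1-aligned)
1..11  m2  (10B, 1-aligned)
11..12  m11  (1B, 1-aligned)
12..20  m1  (8B, 1-aligned)
20..27  m16  (7B, 1-aligned)
27..35  m7  (8B, 1-aligned)
35..36  m0  (1B, 1-aligned)
36..37  m3  (1B, 1-aligned)
37..45  m14  (8B, 1-aligned)
sizeof = 45, alignof = 1
array of 16: 16 × 45 = 720

720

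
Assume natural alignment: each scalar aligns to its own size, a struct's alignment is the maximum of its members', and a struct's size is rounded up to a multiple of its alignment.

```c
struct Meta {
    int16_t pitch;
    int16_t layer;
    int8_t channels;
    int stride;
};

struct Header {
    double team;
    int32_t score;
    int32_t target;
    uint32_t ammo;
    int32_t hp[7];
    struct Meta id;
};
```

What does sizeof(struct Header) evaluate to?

Meta: pitch at 0 (size 2, align 2) → ends 2; layer at 2 (size 2, align 2) → ends 4; channels at 4 (size 1, align 1) → ends 5; pad 3 to align 4 for stride; stride at 8 (size 4, align 4) → ends 12; total 12 bytes, alignment 4
team at 0 (size 8, align 8) → ends 8
score at 8 (size 4, align 4) → ends 12
target at 12 (size 4, align 4) → ends 16
ammo at 16 (size 4, align 4) → ends 20
hp at 20 (size 28, align 4) → ends 48
id at 48 (size 12, align 4) → ends 60
tail pad 4 to reach multiple of 8
total 64 bytes, alignment 8

64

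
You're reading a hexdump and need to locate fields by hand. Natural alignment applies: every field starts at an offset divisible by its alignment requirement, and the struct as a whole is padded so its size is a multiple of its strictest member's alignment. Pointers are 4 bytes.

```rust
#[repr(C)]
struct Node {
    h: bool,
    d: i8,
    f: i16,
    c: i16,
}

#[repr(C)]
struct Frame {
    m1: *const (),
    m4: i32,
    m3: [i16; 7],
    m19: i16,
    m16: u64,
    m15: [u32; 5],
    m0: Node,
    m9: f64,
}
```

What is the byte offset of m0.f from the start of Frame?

54

Node: 0..1  h  (1B, 1-aligned); 1..2  d  (1B, 1-aligned); 2..4  f  (2B, 2-aligned); 4..6  c  (2B, 2-aligned); sizeof = 6, alignof = 2
0..4  m1  (4B, 4-aligned)
4..8  m4  (4B, 4-aligned)
8..22  m3  (14B, 2-aligned)
22..24  m19  (2B, 2-aligned)
24..32  m16  (8B, 8-aligned)
32..52  m15  (20B, 4-aligned)
52..58  m0  (6B, 2-aligned)
within Node: f at 2
52 + 2 = 54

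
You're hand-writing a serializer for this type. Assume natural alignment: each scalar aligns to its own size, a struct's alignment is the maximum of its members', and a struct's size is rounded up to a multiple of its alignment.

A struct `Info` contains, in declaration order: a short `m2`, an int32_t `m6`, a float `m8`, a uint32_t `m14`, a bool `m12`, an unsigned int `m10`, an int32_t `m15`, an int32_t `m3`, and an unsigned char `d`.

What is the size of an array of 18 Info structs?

@0: m2 [2B, align 2] → 2
+2 pad (align 4)
@4: m6 [4B, align 4] → 8
@8: m8 [4B, align 4] → 12
@12: m14 [4B, align 4] → 16
@16: m12 [1B, align 1] → 17
+3 pad (align 4)
@20: m10 [4B, align 4] → 24
@24: m15 [4B, align 4] → 28
@28: m3 [4B, align 4] → 32
@32: d [1B, align 1] → 33
+3 tail pad (align 4)
size 36, align 4
array of 18: 18 × 36 = 648

648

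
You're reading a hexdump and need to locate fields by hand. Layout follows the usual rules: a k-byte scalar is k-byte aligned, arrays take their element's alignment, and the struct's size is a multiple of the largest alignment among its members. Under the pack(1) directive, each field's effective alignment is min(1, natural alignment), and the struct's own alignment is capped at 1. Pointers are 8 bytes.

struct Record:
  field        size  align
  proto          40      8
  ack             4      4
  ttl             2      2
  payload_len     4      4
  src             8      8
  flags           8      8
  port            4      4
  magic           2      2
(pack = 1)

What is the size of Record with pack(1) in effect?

72

0..40  proto  (40B, 1-aligned)
40..44  ack  (4B, 1-aligned)
44..46  ttl  (2B, 1-aligned)
46..50  payload_len  (4B, 1-aligned)
50..58  src  (8B, 1-aligned)
58..66  flags  (8B, 1-aligned)
66..70  port  (4B, 1-aligned)
70..72  magic  (2B, 1-aligned)
sizeof = 72, alignof = 1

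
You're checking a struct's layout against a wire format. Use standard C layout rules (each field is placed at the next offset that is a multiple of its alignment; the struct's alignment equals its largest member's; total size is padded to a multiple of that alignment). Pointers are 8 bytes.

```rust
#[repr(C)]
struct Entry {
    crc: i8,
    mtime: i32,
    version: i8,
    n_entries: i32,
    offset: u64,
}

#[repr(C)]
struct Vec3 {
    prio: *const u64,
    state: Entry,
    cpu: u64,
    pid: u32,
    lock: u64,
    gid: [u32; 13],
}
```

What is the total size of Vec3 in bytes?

112

Entry: @0: crc [1B, align 1] → 1; +3 pad (align 4); @4: mtime [4B, align 4] → 8; @8: version [1B, align 1] → 9; +3 pad (align 4); @12: n_entries [4B, align 4] → 16; @16: offset [8B, align 8] → 24; size 24, align 8
@0: prio [8B, align 8] → 8
@8: state [24B, align 8] → 32
@32: cpu [8B, align 8] → 40
@40: pid [4B, align 4] → 44
+4 pad (align 8)
@48: lock [8B, align 8] → 56
@56: gid [52B, align 4] → 108
+4 tail pad (align 8)
size 112, align 8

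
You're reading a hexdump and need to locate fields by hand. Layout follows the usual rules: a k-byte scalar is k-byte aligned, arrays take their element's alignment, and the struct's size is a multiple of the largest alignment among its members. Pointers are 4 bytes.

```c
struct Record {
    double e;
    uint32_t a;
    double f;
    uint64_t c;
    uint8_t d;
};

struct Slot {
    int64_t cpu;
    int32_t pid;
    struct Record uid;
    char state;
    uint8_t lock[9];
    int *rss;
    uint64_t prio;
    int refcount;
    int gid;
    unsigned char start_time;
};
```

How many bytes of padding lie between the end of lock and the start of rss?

Record: 0..8  e  (8B, 8-aligned); 8..12  a  (4B, 4-aligned); 12..16  -- padding (4B); 16..24  f  (8B, 8-aligned); 24..32  c  (8B, 8-aligned); 32..33  d  (1B, 1-aligned); 33..40  -- tail padding (7B); sizeof = 40, alignof = 8
0..8  cpu  (8B, 8-aligned)
8..12  pid  (4B, 4-aligned)
12..16  -- padding (4B)
16..56  uid  (40B, 8-aligned)
56..57  state  (1B, 1-aligned)
57..66  lock  (9B, 1-aligned)
66..68  -- padding (2B)
68..72  rss  (4B, 4-aligned)

2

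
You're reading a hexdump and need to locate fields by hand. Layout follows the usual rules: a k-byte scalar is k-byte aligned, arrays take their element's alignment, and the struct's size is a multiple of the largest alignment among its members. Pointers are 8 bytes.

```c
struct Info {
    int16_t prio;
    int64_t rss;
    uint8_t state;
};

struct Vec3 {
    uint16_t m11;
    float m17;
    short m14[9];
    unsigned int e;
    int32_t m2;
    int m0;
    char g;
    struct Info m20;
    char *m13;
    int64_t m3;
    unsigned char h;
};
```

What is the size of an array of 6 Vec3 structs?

576

Info: @0: prio [2B, align 2] → 2; +6 pad (align 8); @8: rss [8B, align 8] → 16; @16: state [1B, align 1] → 17; +7 tail pad (align 8); size 24, align 8
@0: m11 [2B, align 2] → 2
+2 pad (align 4)
@4: m17 [4B, align 4] → 8
@8: m14 [18B, align 2] → 26
+2 pad (align 4)
@28: e [4B, align 4] → 32
@32: m2 [4B, align 4] → 36
@36: m0 [4B, align 4] → 40
@40: g [1B, align 1] → 41
+7 pad (align 8)
@48: m20 [24B, align 8] → 72
@72: m13 [8B, align 8] → 80
@80: m3 [8B, align 8] → 88
@88: h [1B, align 1] → 89
+7 tail pad (align 8)
size 96, align 8
array of 6: 6 × 96 = 576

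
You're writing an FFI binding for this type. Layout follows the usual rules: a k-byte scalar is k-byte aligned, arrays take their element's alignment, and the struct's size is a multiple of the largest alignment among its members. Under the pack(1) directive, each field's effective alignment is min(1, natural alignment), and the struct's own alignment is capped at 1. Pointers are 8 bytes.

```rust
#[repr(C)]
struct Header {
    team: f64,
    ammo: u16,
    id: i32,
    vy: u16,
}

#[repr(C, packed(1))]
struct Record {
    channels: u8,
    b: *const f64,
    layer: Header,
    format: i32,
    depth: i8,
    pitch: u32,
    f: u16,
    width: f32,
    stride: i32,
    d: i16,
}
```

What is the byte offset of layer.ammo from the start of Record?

17

Header: team at 0 (size 8, align 8) → ends 8; ammo at 8 (size 2, align 2) → ends 10; pad 2 to align 4 for id; id at 12 (size 4, align 4) → ends 16; vy at 16 (size 2, align 2) → ends 18; tail pad 6 to reach multiple of 8; total 24 bytes, alignment 8
channels at 0 (size 1, align 1) → ends 1
b at 1 (size 8, align 1) → ends 9
layer at 9 (size 24, align 1) → ends 33
within Header: ammo at 8
9 + 8 = 17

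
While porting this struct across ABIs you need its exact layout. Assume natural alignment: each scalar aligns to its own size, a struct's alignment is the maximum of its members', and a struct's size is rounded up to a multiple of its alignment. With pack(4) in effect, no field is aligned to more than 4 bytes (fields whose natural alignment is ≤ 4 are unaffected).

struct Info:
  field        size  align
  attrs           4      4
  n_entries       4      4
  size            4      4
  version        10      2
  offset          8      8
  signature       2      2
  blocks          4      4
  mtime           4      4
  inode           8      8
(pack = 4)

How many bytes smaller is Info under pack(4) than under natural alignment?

4

natural layout:
  attrs at 0 (size 4, align 4) → ends 4
  n_entries at 4 (size 4, align 4) → ends 8
  size at 8 (size 4, align 4) → ends 12
  version at 12 (size 10, align 2) → ends 22
  pad 2 to align 8 for offset
  offset at 24 (size 8, align 8) → ends 32
  signature at 32 (size 2, align 2) → ends 34
  pad 2 to align 4 for blocks
  blocks at 36 (size 4, align 4) → ends 40
  mtime at 40 (size 4, align 4) → ends 44
  pad 4 to align 8 for inode
  inode at 48 (size 8, align 8) → ends 56
  total 56 bytes, alignment 8
packed(4) layout:
  attrs at 0 (size 4, align 4) → ends 4
  n_entries at 4 (size 4, align 4) → ends 8
  size at 8 (size 4, align 4) → ends 12
  version at 12 (size 10, align 2) → ends 22
  pad 2 to align 4 for offset
  offset at 24 (size 8, align 4) → ends 32
  signature at 32 (size 2, align 2) → ends 34
  pad 2 to align 4 for blocks
  blocks at 36 (size 4, align 4) → ends 40
  mtime at 40 (size 4, align 4) → ends 44
  inode at 44 (size 8, align 4) → ends 52
  total 52 bytes, alignment 4
56 − 52 = 4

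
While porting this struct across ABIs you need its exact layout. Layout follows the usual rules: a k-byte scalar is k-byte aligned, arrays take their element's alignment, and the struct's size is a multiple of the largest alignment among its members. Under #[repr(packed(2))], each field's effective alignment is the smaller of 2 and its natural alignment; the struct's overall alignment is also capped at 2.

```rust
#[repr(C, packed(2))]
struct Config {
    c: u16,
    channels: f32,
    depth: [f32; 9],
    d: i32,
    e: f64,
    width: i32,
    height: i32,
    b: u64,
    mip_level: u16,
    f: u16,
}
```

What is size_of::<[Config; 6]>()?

@0: c [2B, align 2] → 2
@2: channels [4B, align 2] → 6
@6: depth [36B, align 2] → 42
@42: d [4B, align 2] → 46
@46: e [8B, align 2] → 54
@54: width [4B, align 2] → 58
@58: height [4B, align 2] → 62
@62: b [8B, align 2] → 70
@70: mip_level [2B, align 2] → 72
@72: f [2B, align 2] → 74
size 74, align 2
array of 6: 6 × 74 = 444

444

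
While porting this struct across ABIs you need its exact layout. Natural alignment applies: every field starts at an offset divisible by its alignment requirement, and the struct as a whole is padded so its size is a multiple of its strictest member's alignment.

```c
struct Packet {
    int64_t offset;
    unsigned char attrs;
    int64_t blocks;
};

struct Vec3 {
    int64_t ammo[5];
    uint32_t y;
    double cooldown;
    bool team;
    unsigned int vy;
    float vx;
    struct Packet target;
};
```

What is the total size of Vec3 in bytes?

96

Packet: @0: offset [8B, align 8] → 8; @8: attrs [1B, align 1] → 9; +7 pad (align 8); @16: blocks [8B, align 8] → 24; size 24, align 8
@0: ammo [40B, align 8] → 40
@40: y [4B, align 4] → 44
+4 pad (align 8)
@48: cooldown [8B, align 8] → 56
@56: team [1B, align 1] → 57
+3 pad (align 4)
@60: vy [4B, align 4] → 64
@64: vx [4B, align 4] → 68
+4 pad (align 8)
@72: target [24B, align 8] → 96
size 96, align 8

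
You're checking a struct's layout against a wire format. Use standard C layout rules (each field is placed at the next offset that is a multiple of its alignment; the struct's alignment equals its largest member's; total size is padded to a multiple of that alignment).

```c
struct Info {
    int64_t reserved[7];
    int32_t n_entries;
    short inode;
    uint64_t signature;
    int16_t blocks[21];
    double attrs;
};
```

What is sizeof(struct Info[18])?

@0: reserved [56B, align 8] → 56
@56: n_entries [4B, align 4] → 60
@60: inode [2B, align 2] → 62
+2 pad (align 8)
@64: signature [8B, align 8] → 72
@72: blocks [42B, align 2] → 114
+6 pad (align 8)
@120: attrs [8B, align 8] → 128
size 128, align 8
array of 18: 18 × 128 = 2304

2304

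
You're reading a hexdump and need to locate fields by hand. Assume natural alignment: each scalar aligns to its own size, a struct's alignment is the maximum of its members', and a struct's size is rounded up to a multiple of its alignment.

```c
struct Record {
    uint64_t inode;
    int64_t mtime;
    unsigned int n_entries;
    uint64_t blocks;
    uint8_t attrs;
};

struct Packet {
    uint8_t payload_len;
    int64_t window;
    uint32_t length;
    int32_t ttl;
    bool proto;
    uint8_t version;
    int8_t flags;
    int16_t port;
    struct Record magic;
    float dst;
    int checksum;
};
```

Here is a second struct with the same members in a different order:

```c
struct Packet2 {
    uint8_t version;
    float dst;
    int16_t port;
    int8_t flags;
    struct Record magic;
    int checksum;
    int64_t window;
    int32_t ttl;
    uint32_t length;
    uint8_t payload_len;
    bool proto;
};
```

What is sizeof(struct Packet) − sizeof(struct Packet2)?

Record: 0..8  inode  (8B, 8-aligned); 8..16  mtime  (8B, 8-aligned); 16..20  n_entries  (4B, 4-aligned); 20..24  -- padding (4B); 24..32  blocks  (8B, 8-aligned); 32..33  attrs  (1B, 1-aligned); 33..40  -- tail padding (7B); sizeof = 40, alignof = 8
0..1  payload_len  (1B, 1-aligned)
1..8  -- padding (7B)
8..16  window  (8B, 8-aligned)
16..20  length  (4B, 4-aligned)
20..24  ttl  (4B, 4-aligned)
24..25  proto  (1B, 1-aligned)
25..26  version  (1B, 1-aligned)
26..27  flags  (1B, 1-aligned)
27..28  -- padding (1B)
28..30  port  (2B, 2-aligned)
30..32  -- padding (2B)
32..72  magic  (40B, 8-aligned)
72..76  dst  (4B, 4-aligned)
76..80  checksum  (4B, 4-aligned)
sizeof = 80, alignof = 8
— Packet2 —
0..1  version  (1B, 1-aligned)
1..4  -- padding (3B)
4..8  dst  (4B, 4-aligned)
8..10  port  (2B, 2-aligned)
10..11  flags  (1B, 1-aligned)
11..16  -- padding (5B)
16..56  magic  (40B, 8-aligned)
56..60  checksum  (4B, 4-aligned)
60..64  -- padding (4B)
64..72  window  (8B, 8-aligned)
72..76  ttl  (4B, 4-aligned)
76..80  length  (4B, 4-aligned)
80..81  payload_len  (1B, 1-aligned)
81..82  proto  (1B, 1-aligned)
82..88  -- tail padding (6B)
sizeof = 88, alignof = 8
80 − 88 = -8

-8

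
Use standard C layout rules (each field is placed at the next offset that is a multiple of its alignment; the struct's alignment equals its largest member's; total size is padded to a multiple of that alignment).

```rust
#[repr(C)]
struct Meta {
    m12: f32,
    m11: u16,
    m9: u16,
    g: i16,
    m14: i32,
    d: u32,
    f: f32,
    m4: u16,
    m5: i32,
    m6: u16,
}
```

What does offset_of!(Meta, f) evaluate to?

20

@0: m12 [4B, align 4] → 4
@4: m11 [2B, align 2] → 6
@6: m9 [2B, align 2] → 8
@8: g [2B, align 2] → 10
+2 pad (align 4)
@12: m14 [4B, align 4] → 16
@16: d [4B, align 4] → 20
@20: f [4B, align 4] → 24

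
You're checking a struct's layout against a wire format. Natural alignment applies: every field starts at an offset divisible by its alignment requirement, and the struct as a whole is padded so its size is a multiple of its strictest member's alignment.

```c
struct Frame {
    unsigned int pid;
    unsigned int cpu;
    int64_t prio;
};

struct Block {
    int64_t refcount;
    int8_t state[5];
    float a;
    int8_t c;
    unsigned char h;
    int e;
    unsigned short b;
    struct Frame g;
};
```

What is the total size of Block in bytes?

48 bytes

Frame: 0..4  pid  (4B, 4-aligned); 4..8  cpu  (4B, 4-aligned); 8..16  prio  (8B, 8-aligned); sizeof = 16, alignof = 8
0..8  refcount  (8B, 8-aligned)
8..13  state  (5B, 1-aligned)
13..16  -- padding (3B)
16..20  a  (4B, 4-aligned)
20..21  c  (1B, 1-aligned)
21..22  h  (1B, 1-aligned)
22..24  -- padding (2B)
24..28  e  (4B, 4-aligned)
28..30  b  (2B, 2-aligned)
30..32  -- padding (2B)
32..48  g  (16B, 8-aligned)
sizeof = 48, alignof = 8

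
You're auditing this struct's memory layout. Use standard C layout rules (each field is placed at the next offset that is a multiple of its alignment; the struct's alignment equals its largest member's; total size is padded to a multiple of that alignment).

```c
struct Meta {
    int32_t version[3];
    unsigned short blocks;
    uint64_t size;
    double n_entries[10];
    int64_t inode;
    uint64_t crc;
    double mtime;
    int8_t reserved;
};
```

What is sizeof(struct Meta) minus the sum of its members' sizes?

version at 0 (size 12, align 4) → ends 12
blocks at 12 (size 2, align 2) → ends 14
pad 2 to align 8 for size
size at 16 (size 8, align 8) → ends 24
n_entries at 24 (size 80, align 8) → ends 104
inode at 104 (size 8, align 8) → ends 112
crc at 112 (size 8, align 8) → ends 120
mtime at 120 (size 8, align 8) → ends 128
reserved at 128 (size 1, align 1) → ends 129
tail pad 7 to reach multiple of 8
total 136 bytes, alignment 8
data bytes 127, size 136 → padding 9

9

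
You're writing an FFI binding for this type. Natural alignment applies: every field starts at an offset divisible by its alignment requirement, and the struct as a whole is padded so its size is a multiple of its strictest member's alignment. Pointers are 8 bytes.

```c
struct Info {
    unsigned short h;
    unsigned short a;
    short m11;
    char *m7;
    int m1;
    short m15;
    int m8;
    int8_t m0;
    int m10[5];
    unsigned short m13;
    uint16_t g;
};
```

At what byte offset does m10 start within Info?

32

@0: h [2B, align 2] → 2
@2: a [2B, align 2] → 4
@4: m11 [2B, align 2] → 6
+2 pad (align 8)
@8: m7 [8B, align 8] → 16
@16: m1 [4B, align 4] → 20
@20: m15 [2B, align 2] → 22
+2 pad (align 4)
@24: m8 [4B, align 4] → 28
@28: m0 [1B, align 1] → 29
+3 pad (align 4)
@32: m10 [20B, align 4] → 52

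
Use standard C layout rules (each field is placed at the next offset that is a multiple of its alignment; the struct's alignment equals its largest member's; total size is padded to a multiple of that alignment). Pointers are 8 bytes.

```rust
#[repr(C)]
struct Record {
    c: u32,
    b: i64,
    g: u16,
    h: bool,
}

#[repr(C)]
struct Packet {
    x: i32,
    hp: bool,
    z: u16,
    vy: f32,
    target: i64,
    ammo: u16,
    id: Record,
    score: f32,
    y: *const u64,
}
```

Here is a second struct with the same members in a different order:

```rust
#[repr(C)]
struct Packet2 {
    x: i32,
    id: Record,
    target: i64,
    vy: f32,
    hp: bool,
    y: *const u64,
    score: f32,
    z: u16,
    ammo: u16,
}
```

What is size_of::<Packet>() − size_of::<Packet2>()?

Record: @0: c [4B, align 4] → 4; +4 pad (align 8); @8: b [8B, align 8] → 16; @16: g [2B, align 2] → 18; @18: h [1B, align 1] → 19; +5 tail pad (align 8); size 24, align 8
@0: x [4B, align 4] → 4
@4: hp [1B, align 1] → 5
+1 pad (align 2)
@6: z [2B, align 2] → 8
@8: vy [4B, align 4] → 12
+4 pad (align 8)
@16: target [8B, align 8] → 24
@24: ammo [2B, align 2] → 26
+6 pad (align 8)
@32: id [24B, align 8] → 56
@56: score [4B, align 4] → 60
+4 pad (align 8)
@64: y [8B, align 8] → 72
size 72, align 8
— Packet2 —
@0: x [4B, align 4] → 4
+4 pad (align 8)
@8: id [24B, align 8] → 32
@32: target [8B, align 8] → 40
@40: vy [4B, align 4] → 44
@44: hp [1B, align 1] → 45
+3 pad (align 8)
@48: y [8B, align 8] → 56
@56: score [4B, align 4] → 60
@60: z [2B, align 2] → 62
@62: ammo [2B, align 2] → 64
size 64, align 8
72 − 64 = 8

8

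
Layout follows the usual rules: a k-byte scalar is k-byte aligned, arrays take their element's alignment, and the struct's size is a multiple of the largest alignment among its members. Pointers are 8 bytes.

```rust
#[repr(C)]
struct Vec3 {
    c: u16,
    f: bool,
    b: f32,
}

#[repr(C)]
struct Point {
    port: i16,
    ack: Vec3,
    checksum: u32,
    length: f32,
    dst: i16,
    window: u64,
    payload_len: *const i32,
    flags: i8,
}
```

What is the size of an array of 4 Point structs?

Vec3: c at 0 (size 2, align 2) → ends 2; f at 2 (size 1, align 1) → ends 3; pad 1 to align 4 for b; b at 4 (size 4, align 4) → ends 8; total 8 bytes, alignment 4
port at 0 (size 2, align 2) → ends 2
pad 2 to align 4 for ack
ack at 4 (size 8, align 4) → ends 12
checksum at 12 (size 4, align 4) → ends 16
length at 16 (size 4, align 4) → ends 20
dst at 20 (size 2, align 2) → ends 22
pad 2 to align 8 for window
window at 24 (size 8, align 8) → ends 32
payload_len at 32 (size 8, align 8) → ends 40
flags at 40 (size 1, align 1) → ends 41
tail pad 7 to reach multiple of 8
total 48 bytes, alignment 8
array of 4: 4 × 48 = 192

192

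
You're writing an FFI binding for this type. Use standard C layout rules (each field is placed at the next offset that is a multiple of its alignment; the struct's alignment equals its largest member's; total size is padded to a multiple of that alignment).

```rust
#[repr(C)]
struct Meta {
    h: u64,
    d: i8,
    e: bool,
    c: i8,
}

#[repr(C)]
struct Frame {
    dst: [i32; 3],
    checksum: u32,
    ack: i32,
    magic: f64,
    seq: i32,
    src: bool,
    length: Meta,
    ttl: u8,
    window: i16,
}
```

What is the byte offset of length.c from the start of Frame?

50

Meta: h at 0 (size 8, align 8) → ends 8; d at 8 (size 1, align 1) → ends 9; e at 9 (size 1, align 1) → ends 10; c at 10 (size 1, align 1) → ends 11; tail pad 5 to reach multiple of 8; total 16 bytes, alignment 8
dst at 0 (size 12, align 4) → ends 12
checksum at 12 (size 4, align 4) → ends 16
ack at 16 (size 4, align 4) → ends 20
pad 4 to align 8 for magic
magic at 24 (size 8, align 8) → ends 32
seq at 32 (size 4, align 4) → ends 36
src at 36 (size 1, align 1) → ends 37
pad 3 to align 8 for length
length at 40 (size 16, align 8) → ends 56
within Meta: c at 10
40 + 10 = 50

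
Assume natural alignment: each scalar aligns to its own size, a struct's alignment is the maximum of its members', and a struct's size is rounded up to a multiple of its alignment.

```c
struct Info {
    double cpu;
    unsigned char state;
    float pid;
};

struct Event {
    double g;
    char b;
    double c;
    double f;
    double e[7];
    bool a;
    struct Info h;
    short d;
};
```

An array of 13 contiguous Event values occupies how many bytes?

1560

Info: @0: cpu [8B, align 8] → 8; @8: state [1B, align 1] → 9; +3 pad (align 4); @12: pid [4B, align 4] → 16; size 16, align 8
@0: g [8B, align 8] → 8
@8: b [1B, align 1] → 9
+7 pad (align 8)
@16: c [8B, align 8] → 24
@24: f [8B, align 8] → 32
@32: e [56B, align 8] → 88
@88: a [1B, align 1] → 89
+7 pad (align 8)
@96: h [16B, align 8] → 112
@112: d [2B, align 2] → 114
+6 tail pad (align 8)
size 120, align 8
array of 13: 13 × 120 = 1560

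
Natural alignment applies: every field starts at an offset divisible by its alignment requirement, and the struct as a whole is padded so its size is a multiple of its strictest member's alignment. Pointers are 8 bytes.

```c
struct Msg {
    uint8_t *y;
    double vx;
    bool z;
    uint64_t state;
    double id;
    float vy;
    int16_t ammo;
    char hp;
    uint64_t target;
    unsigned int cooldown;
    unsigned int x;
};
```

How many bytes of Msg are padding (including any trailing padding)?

y at 0 (size 8, align 8) → ends 8
vx at 8 (size 8, align 8) → ends 16
z at 16 (size 1, align 1) → ends 17
pad 7 to align 8 for state
state at 24 (size 8, align 8) → ends 32
id at 32 (size 8, align 8) → ends 40
vy at 40 (size 4, align 4) → ends 44
ammo at 44 (size 2, align 2) → ends 46
hp at 46 (size 1, align 1) → ends 47
pad 1 to align 8 for target
target at 48 (size 8, align 8) → ends 56
cooldown at 56 (size 4, align 4) → ends 60
x at 60 (size 4, align 4) → ends 64
total 64 bytes, alignment 8
data bytes 56, size 64 → padding 8

8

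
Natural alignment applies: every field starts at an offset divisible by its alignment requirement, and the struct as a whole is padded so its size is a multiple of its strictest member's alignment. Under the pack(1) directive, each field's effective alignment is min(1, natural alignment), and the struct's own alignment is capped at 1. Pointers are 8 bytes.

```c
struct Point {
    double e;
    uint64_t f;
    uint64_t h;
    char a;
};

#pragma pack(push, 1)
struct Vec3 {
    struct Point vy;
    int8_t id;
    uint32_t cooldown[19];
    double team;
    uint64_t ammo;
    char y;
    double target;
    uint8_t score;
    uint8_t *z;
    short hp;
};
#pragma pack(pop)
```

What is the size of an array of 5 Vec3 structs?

Point: e at 0 (size 8, align 8) → ends 8; f at 8 (size 8, align 8) → ends 16; h at 16 (size 8, align 8) → ends 24; a at 24 (size 1, align 1) → ends 25; tail pad 7 to reach multiple of 8; total 32 bytes, alignment 8
vy at 0 (size 32, align 1) → ends 32
id at 32 (size 1, align 1) → ends 33
cooldown at 33 (size 76, align 1) → ends 109
team at 109 (size 8, align 1) → ends 117
ammo at 117 (size 8, align 1) → ends 125
y at 125 (size 1, align 1) → ends 126
target at 126 (size 8, align 1) → ends 134
score at 134 (size 1, align 1) → ends 135
z at 135 (size 8, align 1) → ends 143
hp at 143 (size 2, align 1) → ends 145
total 145 bytes, alignment 1
array of 5: 5 × 145 = 725

725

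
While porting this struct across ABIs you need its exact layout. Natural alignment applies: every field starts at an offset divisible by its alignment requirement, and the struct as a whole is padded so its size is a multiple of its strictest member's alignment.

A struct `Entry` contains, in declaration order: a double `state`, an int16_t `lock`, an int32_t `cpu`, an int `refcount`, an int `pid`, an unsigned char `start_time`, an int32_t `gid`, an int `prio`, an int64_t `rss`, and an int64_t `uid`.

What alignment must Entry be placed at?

8

member alignments: state=8, lock=2, cpu=4, refcount=4, pid=4, start_time=1, gid=4, prio=4, rss=8, uid=8
max = 8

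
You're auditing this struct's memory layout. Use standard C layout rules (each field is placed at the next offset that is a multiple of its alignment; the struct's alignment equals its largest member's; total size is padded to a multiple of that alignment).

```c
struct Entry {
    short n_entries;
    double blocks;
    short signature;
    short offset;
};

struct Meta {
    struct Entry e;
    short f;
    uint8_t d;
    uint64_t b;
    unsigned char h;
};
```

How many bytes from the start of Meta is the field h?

40

Entry: @0: n_entries [2B, align 2] → 2; +6 pad (align 8); @8: blocks [8B, align 8] → 16; @16: signature [2B, align 2] → 18; @18: offset [2B, align 2] → 20; +4 tail pad (align 8); size 24, align 8
@0: e [24B, align 8] → 24
@24: f [2B, align 2] → 26
@26: d [1B, align 1] → 27
+5 pad (align 8)
@32: b [8B, align 8] → 40
@40: h [1B, align 1] → 41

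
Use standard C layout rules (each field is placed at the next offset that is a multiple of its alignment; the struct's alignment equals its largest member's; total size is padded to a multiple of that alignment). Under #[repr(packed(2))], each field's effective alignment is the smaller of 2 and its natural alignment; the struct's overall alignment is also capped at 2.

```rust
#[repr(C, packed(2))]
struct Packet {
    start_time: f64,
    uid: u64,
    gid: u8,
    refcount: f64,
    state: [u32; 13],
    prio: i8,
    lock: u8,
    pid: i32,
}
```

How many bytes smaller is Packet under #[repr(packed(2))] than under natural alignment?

natural layout:
  0..8  start_time  (8B, 8-aligned)
  8..16  uid  (8B, 8-aligned)
  16..17  gid  (1B, 1-aligned)
  17..24  -- padding (7B)
  24..32  refcount  (8B, 8-aligned)
  32..84  state  (52B, 4-aligned)
  84..85  prio  (1B, 1-aligned)
  85..86  lock  (1B, 1-aligned)
  86..88  -- padding (2B)
  88..92  pid  (4B, 4-aligned)
  92..96  -- tail padding (4B)
  sizeof = 96, alignof = 8
packed(2) layout:
  0..8  start_time  (8B, 2-aligned)
  8..16  uid  (8B, 2-aligned)
  16..17  gid  (1B, 1-aligned)
  17..18  -- padding (1B)
  18..26  refcount  (8B, 2-aligned)
  26..78  state  (52B, 2-aligned)
  78..79  prio  (1B, 1-aligned)
  79..80  lock  (1B, 1-aligned)
  80..84  pid  (4B, 2-aligned)
  sizeof = 84, alignof = 2
96 − 84 = 12

12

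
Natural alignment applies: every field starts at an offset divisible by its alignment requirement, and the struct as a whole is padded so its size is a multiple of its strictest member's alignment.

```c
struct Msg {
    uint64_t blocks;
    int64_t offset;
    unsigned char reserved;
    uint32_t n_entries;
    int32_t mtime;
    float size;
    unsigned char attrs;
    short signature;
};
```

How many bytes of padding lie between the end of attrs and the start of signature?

blocks at 0 (size 8, align 8) → ends 8
offset at 8 (size 8, align 8) → ends 16
reserved at 16 (size 1, align 1) → ends 17
pad 3 to align 4 for n_entries
n_entries at 20 (size 4, align 4) → ends 24
mtime at 24 (size 4, align 4) → ends 28
size at 28 (size 4, align 4) → ends 32
attrs at 32 (size 1, align 1) → ends 33
pad 1 to align 2 for signature
signature at 34 (size 2, align 2) → ends 36

1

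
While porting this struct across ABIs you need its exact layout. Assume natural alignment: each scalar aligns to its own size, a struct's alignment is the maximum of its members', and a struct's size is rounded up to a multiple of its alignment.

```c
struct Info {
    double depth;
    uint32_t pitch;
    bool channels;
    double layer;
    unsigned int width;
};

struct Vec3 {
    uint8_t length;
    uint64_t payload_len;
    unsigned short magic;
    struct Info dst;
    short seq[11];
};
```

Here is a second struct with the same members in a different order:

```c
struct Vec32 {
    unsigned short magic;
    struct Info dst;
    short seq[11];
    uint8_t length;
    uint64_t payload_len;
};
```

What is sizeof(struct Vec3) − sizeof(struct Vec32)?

8

Info: @0: depth [8B, align 8] → 8; @8: pitch [4B, align 4] → 12; @12: channels [1B, align 1] → 13; +3 pad (align 8); @16: layer [8B, align 8] → 24; @24: width [4B, align 4] → 28; +4 tail pad (align 8); size 32, align 8
@0: length [1B, align 1] → 1
+7 pad (align 8)
@8: payload_len [8B, align 8] → 16
@16: magic [2B, align 2] → 18
+6 pad (align 8)
@24: dst [32B, align 8] → 56
@56: seq [22B, align 2] → 78
+2 tail pad (align 8)
size 80, align 8
— Vec32 —
@0: magic [2B, align 2] → 2
+6 pad (align 8)
@8: dst [32B, align 8] → 40
@40: seq [22B, align 2] → 62
@62: length [1B, align 1] → 63
+1 pad (align 8)
@64: payload_len [8B, align 8] → 72
size 72, align 8
80 − 72 = 8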